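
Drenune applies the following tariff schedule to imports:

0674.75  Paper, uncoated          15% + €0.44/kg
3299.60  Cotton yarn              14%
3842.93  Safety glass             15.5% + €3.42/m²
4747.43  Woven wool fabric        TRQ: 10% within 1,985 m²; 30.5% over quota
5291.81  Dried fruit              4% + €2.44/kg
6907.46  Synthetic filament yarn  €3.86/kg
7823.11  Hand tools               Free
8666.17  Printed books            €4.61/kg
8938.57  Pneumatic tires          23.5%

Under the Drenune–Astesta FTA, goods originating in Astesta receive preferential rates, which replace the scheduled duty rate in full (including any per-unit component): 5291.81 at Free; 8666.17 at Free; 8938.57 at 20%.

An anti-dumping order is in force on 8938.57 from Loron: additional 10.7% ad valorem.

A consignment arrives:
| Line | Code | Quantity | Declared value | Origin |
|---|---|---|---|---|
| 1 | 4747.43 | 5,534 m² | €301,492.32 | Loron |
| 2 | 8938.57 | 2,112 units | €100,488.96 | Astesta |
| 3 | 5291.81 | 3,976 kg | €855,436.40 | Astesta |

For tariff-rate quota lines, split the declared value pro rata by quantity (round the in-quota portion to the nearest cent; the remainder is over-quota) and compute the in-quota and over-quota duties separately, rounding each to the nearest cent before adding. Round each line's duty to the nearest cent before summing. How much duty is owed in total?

€89,883.67

Line 1 (4747.43, Loron, 5,534 m², €301,492.32):
Code 4747.43 is under a tariff-rate quota (threshold 1,985 m²). In-quota: 1,985 m² at 10%; over-quota: 3,549 m² at 30.5%.
Pro-rata value split: in-quota = €301,492.32 × 1,985/5,534 = €108,142.80; over-quota = €301,492.32 − €108,142.80 = €193,349.52.
In-quota duty = €108,142.80 × 10% = €10,814.28. Over-quota duty = €193,349.52 × 30.5% = €58,971.60.
Line duty = €10,814.28 + €58,971.60 = €69,785.88.
Line 2 (8938.57, Astesta, 2,112 units, €100,488.96):
Base rate for 8938.57 is 23.5%.
Origin Astesta qualifies under the Drenune–Astesta agreement and 8938.57 is covered: preferential rate 20% applies instead.
The additional-duty order on 8938.57 targets Loron, not Astesta; it does not apply.
Duty = €100,488.96 × 20% = €20,097.79.
Line 3 (5291.81, Astesta, 3,976 kg, €855,436.40):
Base rate for 5291.81 is 4% + €2.44/kg.
Origin Astesta qualifies under the Drenune–Astesta agreement and 5291.81 is covered: preferential rate Free applies instead.
Duty = €855,436.40 × 0% = €0.00.
Total = €69,785.88 + €20,097.79 + €0.00 = €89,883.67.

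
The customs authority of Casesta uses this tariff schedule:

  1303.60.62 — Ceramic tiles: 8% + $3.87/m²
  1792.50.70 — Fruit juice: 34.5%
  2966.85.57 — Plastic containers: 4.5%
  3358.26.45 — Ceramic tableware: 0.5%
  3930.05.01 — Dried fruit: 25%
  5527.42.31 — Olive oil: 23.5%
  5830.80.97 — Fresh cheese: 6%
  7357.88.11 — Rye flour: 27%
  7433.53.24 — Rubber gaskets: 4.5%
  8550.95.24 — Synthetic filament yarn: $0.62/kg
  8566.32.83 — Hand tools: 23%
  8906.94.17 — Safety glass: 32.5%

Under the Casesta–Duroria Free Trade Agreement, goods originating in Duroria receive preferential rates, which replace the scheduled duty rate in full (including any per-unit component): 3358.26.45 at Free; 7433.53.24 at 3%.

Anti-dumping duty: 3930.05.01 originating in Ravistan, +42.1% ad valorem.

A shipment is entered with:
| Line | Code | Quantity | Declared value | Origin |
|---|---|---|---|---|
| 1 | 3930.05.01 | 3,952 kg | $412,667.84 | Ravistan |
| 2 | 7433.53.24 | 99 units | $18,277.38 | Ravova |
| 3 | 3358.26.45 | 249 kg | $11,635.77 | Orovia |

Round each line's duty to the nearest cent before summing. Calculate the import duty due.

$277,780.78

Line 1 (3930.05.01, Ravistan, 3,952 kg, $412,667.84):
Base rate for 3930.05.01 is 25%.
Additional duty on 3930.05.01 from Ravistan: +42.1%. Applied ad valorem rate: 25% + 42.1% = 67.1%.
Duty = $412,667.84 × 67.1% = $276,900.12.
Line 2 (7433.53.24, Ravova, 99 units, $18,277.38):
Base rate for 7433.53.24 is 4.5%.
7433.53.24 has an FTA preferential rate, but origin Ravova is not Duroria; base rate stands.
Duty = $18,277.38 × 4.5% = $822.48.
Line 3 (3358.26.45, Orovia, 249 kg, $11,635.77):
Base rate for 3358.26.45 is 0.5%.
3358.26.45 has an FTA preferential rate, but origin Orovia is not Duroria; base rate stands.
Duty = $11,635.77 × 0.5% = $58.18.
Total = $276,900.12 + $822.48 + $58.18 = $277,780.78.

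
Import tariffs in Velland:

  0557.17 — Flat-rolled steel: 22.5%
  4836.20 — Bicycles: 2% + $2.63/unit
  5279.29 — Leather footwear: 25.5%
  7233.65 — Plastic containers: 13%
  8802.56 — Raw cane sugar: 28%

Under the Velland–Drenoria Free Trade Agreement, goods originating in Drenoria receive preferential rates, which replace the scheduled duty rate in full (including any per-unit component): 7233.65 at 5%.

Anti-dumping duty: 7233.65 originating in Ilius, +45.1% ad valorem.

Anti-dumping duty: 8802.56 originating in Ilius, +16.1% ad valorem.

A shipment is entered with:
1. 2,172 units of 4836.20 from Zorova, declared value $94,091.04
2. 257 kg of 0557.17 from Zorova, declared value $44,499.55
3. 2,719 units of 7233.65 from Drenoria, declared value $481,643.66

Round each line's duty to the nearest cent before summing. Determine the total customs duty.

Line 1 (4836.20, Zorova, 2,172 units, $94,091.04):
Base rate for 4836.20 is 2% + $2.63/unit.
Duty = $94,091.04 × 2% + 2,172 × $2.63 = $7,594.18.
Line 2 (0557.17, Zorova, 257 kg, $44,499.55):
Base rate for 0557.17 is 22.5%.
Duty = $44,499.55 × 22.5% = $10,012.40.
Line 3 (7233.65, Drenoria, 2,719 units, $481,643.66):
Base rate for 7233.65 is 13%.
Origin Drenoria qualifies under the Velland–Drenoria agreement and 7233.65 is covered: preferential rate 5% applies instead.
The additional-duty order on 7233.65 targets Ilius, not Drenoria; it does not apply.
Duty = $481,643.66 × 5% = $24,082.18.
Total = $7,594.18 + $10,012.40 + $24,082.18 = $41,688.76.

$41,688.76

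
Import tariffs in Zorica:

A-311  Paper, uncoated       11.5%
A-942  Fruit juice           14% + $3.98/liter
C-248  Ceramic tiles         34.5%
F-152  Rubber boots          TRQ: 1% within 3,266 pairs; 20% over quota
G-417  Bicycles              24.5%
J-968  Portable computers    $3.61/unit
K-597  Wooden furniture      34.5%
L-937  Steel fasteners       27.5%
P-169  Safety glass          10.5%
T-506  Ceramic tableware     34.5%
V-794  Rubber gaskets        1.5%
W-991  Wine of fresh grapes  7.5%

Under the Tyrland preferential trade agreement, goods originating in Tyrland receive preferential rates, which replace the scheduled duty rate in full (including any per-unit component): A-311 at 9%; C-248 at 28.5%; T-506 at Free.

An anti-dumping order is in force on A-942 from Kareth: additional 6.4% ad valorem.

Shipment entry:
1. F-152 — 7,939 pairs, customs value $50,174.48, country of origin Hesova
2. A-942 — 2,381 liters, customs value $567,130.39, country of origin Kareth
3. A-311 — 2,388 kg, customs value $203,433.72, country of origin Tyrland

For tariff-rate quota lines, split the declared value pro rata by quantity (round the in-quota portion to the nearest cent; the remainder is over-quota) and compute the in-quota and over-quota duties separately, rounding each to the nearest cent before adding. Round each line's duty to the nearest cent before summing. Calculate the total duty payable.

Line 1 (F-152, Hesova, 7,939 pairs, $50,174.48):
Code F-152 is under a tariff-rate quota (threshold 3,266 pairs). In-quota: 3,266 pairs at 1%; over-quota: 4,673 pairs at 20%.
Pro-rata value split: in-quota = $50,174.48 × 3,266/7,939 = $20,641.12; over-quota = $50,174.48 − $20,641.12 = $29,533.36.
In-quota duty = $20,641.12 × 1% = $206.41. Over-quota duty = $29,533.36 × 20% = $5,906.67.
Line duty = $206.41 + $5,906.67 = $6,113.08.
Line 2 (A-942, Kareth, 2,381 liters, $567,130.39):
Base rate for A-942 is 14% + $3.98/liter.
Additional duty on A-942 from Kareth: +6.4%. Applied ad valorem rate: 14% + 6.4% = 20.4%.
Duty = $567,130.39 × 20.4% + 2,381 × $3.98 = $125,170.98.
Line 3 (A-311, Tyrland, 2,388 kg, $203,433.72):
Base rate for A-311 is 11.5%.
Origin Tyrland qualifies under the Zorica–Tyrland agreement and A-311 is covered: preferential rate 9% applies instead.
Duty = $203,433.72 × 9% = $18,309.03.
Total = $6,113.08 + $125,170.98 + $18,309.03 = $149,593.09.

$149,593.09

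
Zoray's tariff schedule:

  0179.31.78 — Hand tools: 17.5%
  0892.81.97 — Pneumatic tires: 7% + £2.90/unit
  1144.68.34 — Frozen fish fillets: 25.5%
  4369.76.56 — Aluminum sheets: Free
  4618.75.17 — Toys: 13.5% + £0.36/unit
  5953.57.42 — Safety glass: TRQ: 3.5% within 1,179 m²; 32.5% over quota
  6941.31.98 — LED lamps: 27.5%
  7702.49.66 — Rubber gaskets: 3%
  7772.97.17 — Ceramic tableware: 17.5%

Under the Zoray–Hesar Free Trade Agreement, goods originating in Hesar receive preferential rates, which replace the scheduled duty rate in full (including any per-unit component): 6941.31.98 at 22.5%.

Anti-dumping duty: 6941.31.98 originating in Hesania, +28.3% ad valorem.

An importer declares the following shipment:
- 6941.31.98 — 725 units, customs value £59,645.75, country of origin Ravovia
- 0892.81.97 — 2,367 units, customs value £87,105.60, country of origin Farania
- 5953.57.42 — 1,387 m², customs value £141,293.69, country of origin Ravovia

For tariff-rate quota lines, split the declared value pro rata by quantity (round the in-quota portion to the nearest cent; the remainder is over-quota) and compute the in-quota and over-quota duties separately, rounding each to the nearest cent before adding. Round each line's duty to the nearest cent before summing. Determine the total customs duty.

£40,454.35

Line 1 (6941.31.98, Ravovia, 725 units, £59,645.75):
Base rate for 6941.31.98 is 27.5%.
6941.31.98 has an FTA preferential rate, but origin Ravovia is not Hesar; base rate stands.
The additional-duty order on 6941.31.98 targets Hesania, not Ravovia; it does not apply.
Duty = £59,645.75 × 27.5% = £16,402.58.
Line 2 (0892.81.97, Farania, 2,367 units, £87,105.60):
Base rate for 0892.81.97 is 7% + £2.90/unit.
Duty = £87,105.60 × 7% + 2,367 × £2.90 = £12,961.69.
Line 3 (5953.57.42, Ravovia, 1,387 m², £141,293.69):
Code 5953.57.42 is under a tariff-rate quota (threshold 1,179 m²). In-quota: 1,179 m² at 3.5%; over-quota: 208 m² at 32.5%.
Pro-rata value split: in-quota = £141,293.69 × 1,179/1,387 = £120,104.73; over-quota = £141,293.69 − £120,104.73 = £21,188.96.
In-quota duty = £120,104.73 × 3.5% = £4,203.67. Over-quota duty = £21,188.96 × 32.5% = £6,886.41.
Line duty = £4,203.67 + £6,886.41 = £11,090.08.
Total = £16,402.58 + £12,961.69 + £11,090.08 = £40,454.35.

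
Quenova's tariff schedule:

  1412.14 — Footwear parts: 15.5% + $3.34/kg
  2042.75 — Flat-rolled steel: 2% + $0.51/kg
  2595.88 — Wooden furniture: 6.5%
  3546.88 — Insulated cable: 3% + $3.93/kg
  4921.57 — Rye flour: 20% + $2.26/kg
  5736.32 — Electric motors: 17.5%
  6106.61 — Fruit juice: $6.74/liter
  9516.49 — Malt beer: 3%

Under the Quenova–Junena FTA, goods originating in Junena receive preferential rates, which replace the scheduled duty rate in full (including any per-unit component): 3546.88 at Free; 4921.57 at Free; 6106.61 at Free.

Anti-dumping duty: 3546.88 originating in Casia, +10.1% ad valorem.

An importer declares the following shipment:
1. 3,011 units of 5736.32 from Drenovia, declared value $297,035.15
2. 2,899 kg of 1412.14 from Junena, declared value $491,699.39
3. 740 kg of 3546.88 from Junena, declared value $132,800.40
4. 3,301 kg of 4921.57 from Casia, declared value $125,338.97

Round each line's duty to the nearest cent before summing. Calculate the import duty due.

Line 1 (5736.32, Drenovia, 3,011 units, $297,035.15):
Base rate for 5736.32 is 17.5%.
Duty = $297,035.15 × 17.5% = $51,981.15.
Line 2 (1412.14, Junena, 2,899 kg, $491,699.39):
Base rate for 1412.14 is 15.5% + $3.34/kg.
Origin Junena is the FTA partner but 1412.14 is not on the preference list; base rate stands.
Duty = $491,699.39 × 15.5% + 2,899 × $3.34 = $85,896.07.
Line 3 (3546.88, Junena, 740 kg, $132,800.40):
Base rate for 3546.88 is 3% + $3.93/kg.
Origin Junena qualifies under the Quenova–Junena agreement and 3546.88 is covered: preferential rate Free applies instead.
The additional-duty order on 3546.88 targets Casia, not Junena; it does not apply.
Duty = $132,800.40 × 0% = $0.00.
Line 4 (4921.57, Casia, 3,301 kg, $125,338.97):
Base rate for 4921.57 is 20% + $2.26/kg.
4921.57 has an FTA preferential rate, but origin Casia is not Junena; base rate stands.
Duty = $125,338.97 × 20% + 3,301 × $2.26 = $32,528.05.
Total = $51,981.15 + $85,896.07 + $0.00 + $32,528.05 = $170,405.27.

$170,405.27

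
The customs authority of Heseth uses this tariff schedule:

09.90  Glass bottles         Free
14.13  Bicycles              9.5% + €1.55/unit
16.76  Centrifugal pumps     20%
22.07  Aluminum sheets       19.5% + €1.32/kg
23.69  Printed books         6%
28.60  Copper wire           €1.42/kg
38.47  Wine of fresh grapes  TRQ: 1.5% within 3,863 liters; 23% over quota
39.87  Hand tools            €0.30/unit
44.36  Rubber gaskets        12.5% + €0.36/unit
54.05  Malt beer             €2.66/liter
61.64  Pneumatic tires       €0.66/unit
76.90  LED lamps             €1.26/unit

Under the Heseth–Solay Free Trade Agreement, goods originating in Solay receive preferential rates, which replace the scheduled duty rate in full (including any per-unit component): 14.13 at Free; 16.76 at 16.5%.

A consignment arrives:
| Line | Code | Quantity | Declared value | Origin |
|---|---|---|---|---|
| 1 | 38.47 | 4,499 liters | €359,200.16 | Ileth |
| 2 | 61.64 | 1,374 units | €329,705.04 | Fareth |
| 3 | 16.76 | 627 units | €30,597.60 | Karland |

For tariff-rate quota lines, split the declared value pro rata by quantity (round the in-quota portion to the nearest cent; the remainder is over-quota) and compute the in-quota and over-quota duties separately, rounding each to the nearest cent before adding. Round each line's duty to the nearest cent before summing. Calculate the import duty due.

Line 1 (38.47, Ileth, 4,499 liters, €359,200.16):
Code 38.47 is under a tariff-rate quota (threshold 3,863 liters). In-quota: 3,863 liters at 1.5%; over-quota: 636 liters at 23%.
Pro-rata value split: in-quota = €359,200.16 × 3,863/4,499 = €308,421.92; over-quota = €359,200.16 − €308,421.92 = €50,778.24.
In-quota duty = €308,421.92 × 1.5% = €4,626.33. Over-quota duty = €50,778.24 × 23% = €11,679.00.
Line duty = €4,626.33 + €11,679.00 = €16,305.33.
Line 2 (61.64, Fareth, 1,374 units, €329,705.04):
Base rate for 61.64 is €0.66/unit.
Duty = 1,374 × €0.66 = €906.84.
Line 3 (16.76, Karland, 627 units, €30,597.60):
Base rate for 16.76 is 20%.
16.76 has an FTA preferential rate, but origin Karland is not Solay; base rate stands.
Duty = €30,597.60 × 20% = €6,119.52.
Total = €16,305.33 + €906.84 + €6,119.52 = €23,331.69.

€23,331.69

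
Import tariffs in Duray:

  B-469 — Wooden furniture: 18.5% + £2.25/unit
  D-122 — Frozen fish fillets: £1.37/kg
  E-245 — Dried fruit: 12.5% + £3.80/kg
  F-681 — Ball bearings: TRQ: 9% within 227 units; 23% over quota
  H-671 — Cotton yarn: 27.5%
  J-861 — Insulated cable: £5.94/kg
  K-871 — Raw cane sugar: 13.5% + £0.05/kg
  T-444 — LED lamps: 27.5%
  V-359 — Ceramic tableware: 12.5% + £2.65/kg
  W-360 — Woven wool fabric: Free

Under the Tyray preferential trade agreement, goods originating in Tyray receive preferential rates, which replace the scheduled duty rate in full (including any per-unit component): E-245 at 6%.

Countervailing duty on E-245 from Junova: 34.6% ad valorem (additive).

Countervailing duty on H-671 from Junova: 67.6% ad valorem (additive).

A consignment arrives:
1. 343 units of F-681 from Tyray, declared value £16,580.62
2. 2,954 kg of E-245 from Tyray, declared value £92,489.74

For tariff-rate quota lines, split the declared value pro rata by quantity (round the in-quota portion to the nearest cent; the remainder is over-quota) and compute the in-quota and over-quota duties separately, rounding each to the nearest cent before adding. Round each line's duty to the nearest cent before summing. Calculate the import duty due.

£7,826.68

Line 1 (F-681, Tyray, 343 units, £16,580.62):
Code F-681 is under a tariff-rate quota (threshold 227 units). In-quota: 227 units at 9%; over-quota: 116 units at 23%.
Pro-rata value split: in-quota = £16,580.62 × 227/343 = £10,973.18; over-quota = £16,580.62 − £10,973.18 = £5,607.44.
In-quota duty = £10,973.18 × 9% = £987.59. Over-quota duty = £5,607.44 × 23% = £1,289.71.
Line duty = £987.59 + £1,289.71 = £2,277.30.
Line 2 (E-245, Tyray, 2,954 kg, £92,489.74):
Base rate for E-245 is 12.5% + £3.80/kg.
Origin Tyray qualifies under the Duray–Tyray agreement and E-245 is covered: preferential rate 6% applies instead.
The additional-duty order on E-245 targets Junova, not Tyray; it does not apply.
Duty = £92,489.74 × 6% = £5,549.38.
Total = £2,277.30 + £5,549.38 = £7,826.68.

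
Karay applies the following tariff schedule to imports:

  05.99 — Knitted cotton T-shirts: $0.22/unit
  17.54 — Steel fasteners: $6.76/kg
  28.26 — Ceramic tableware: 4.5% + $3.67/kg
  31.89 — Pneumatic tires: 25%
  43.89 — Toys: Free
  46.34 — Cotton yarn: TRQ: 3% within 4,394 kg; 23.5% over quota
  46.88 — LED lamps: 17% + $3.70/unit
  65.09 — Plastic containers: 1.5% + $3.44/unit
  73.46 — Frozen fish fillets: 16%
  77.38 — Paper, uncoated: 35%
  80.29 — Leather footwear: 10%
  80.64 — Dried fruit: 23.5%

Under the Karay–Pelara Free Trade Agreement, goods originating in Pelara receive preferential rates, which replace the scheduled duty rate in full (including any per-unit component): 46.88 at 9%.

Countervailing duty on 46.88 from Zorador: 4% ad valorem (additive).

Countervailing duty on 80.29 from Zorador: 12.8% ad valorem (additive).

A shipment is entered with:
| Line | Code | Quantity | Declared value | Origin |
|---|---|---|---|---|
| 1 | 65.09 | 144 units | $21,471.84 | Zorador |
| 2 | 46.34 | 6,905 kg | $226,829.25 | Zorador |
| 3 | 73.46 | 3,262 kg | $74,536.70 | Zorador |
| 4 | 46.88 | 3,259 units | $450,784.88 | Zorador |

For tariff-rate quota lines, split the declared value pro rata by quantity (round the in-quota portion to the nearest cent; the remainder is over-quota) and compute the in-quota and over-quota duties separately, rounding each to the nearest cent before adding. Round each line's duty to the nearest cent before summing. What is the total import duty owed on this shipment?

$143,181.01

Line 1 (65.09, Zorador, 144 units, $21,471.84):
Base rate for 65.09 is 1.5% + $3.44/unit.
Duty = $21,471.84 × 1.5% + 144 × $3.44 = $817.44.
Line 2 (46.34, Zorador, 6,905 kg, $226,829.25):
Code 46.34 is under a tariff-rate quota (threshold 4,394 kg). In-quota: 4,394 kg at 3%; over-quota: 2,511 kg at 23.5%.
Pro-rata value split: in-quota = $226,829.25 × 4,394/6,905 = $144,342.90; over-quota = $226,829.25 − $144,342.90 = $82,486.35.
In-quota duty = $144,342.90 × 3% = $4,330.29. Over-quota duty = $82,486.35 × 23.5% = $19,384.29.
Line duty = $4,330.29 + $19,384.29 = $23,714.58.
Line 3 (73.46, Zorador, 3,262 kg, $74,536.70):
Base rate for 73.46 is 16%.
Duty = $74,536.70 × 16% = $11,925.87.
Line 4 (46.88, Zorador, 3,259 units, $450,784.88):
Base rate for 46.88 is 17% + $3.70/unit.
46.88 has an FTA preferential rate, but origin Zorador is not Pelara; base rate stands.
Additional duty on 46.88 from Zorador: +4%. Applied ad valorem rate: 17% + 4% = 21%.
Duty = $450,784.88 × 21% + 3,259 × $3.70 = $106,723.12.
Total = $817.44 + $23,714.58 + $11,925.87 + $106,723.12 = $143,181.01.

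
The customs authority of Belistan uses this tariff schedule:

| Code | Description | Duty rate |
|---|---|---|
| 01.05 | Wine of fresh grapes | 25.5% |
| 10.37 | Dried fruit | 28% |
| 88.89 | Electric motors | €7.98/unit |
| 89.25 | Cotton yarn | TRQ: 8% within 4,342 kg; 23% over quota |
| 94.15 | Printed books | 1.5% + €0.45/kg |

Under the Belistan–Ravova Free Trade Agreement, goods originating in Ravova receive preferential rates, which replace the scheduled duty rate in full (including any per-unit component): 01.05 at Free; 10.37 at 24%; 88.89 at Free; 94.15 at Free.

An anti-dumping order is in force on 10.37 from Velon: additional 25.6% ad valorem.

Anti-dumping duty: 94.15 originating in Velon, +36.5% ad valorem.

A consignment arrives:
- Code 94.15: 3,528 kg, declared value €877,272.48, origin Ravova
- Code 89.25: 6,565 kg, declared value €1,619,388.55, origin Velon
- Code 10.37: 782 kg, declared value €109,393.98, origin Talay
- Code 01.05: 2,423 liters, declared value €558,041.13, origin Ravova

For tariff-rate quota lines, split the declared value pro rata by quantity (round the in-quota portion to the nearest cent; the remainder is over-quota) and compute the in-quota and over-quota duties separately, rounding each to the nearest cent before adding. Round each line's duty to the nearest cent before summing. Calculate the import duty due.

€242,433.50

Line 1 (94.15, Ravova, 3,528 kg, €877,272.48):
Base rate for 94.15 is 1.5% + €0.45/kg.
Origin Ravova qualifies under the Belistan–Ravova agreement and 94.15 is covered: preferential rate Free applies instead.
The additional-duty order on 94.15 targets Velon, not Ravova; it does not apply.
Duty = €877,272.48 × 0% = €0.00.
Line 2 (89.25, Velon, 6,565 kg, €1,619,388.55):
Code 89.25 is under a tariff-rate quota (threshold 4,342 kg). In-quota: 4,342 kg at 8%; over-quota: 2,223 kg at 23%.
Pro-rata value split: in-quota = €1,619,388.55 × 4,342/6,565 = €1,071,041.14; over-quota = €1,619,388.55 − €1,071,041.14 = €548,347.41.
In-quota duty = €1,071,041.14 × 8% = €85,683.29. Over-quota duty = €548,347.41 × 23% = €126,119.90.
Line duty = €85,683.29 + €126,119.90 = €211,803.19.
Line 3 (10.37, Talay, 782 kg, €109,393.98):
Base rate for 10.37 is 28%.
10.37 has an FTA preferential rate, but origin Talay is not Ravova; base rate stands.
The additional-duty order on 10.37 targets Velon, not Talay; it does not apply.
Duty = €109,393.98 × 28% = €30,630.31.
Line 4 (01.05, Ravova, 2,423 liters, €558,041.13):
Base rate for 01.05 is 25.5%.
Origin Ravova qualifies under the Belistan–Ravova agreement and 01.05 is covered: preferential rate Free applies instead.
Duty = €558,041.13 × 0% = €0.00.
Total = €0.00 + €211,803.19 + €30,630.31 + €0.00 = €242,433.50.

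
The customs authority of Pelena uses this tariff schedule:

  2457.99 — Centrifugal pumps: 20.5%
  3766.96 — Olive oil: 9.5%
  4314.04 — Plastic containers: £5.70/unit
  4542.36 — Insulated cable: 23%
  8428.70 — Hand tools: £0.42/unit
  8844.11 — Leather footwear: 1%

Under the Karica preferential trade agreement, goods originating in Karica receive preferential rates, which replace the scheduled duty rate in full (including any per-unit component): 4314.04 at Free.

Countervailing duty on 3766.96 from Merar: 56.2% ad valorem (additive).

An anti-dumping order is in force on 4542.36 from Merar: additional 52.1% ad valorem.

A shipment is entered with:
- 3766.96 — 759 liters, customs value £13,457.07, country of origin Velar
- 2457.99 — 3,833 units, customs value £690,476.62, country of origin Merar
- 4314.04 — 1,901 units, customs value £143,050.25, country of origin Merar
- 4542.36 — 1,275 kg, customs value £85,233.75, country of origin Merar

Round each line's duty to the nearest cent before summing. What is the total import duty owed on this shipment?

Line 1 (3766.96, Velar, 759 liters, £13,457.07):
Base rate for 3766.96 is 9.5%.
The additional-duty order on 3766.96 targets Merar, not Velar; it does not apply.
Duty = £13,457.07 × 9.5% = £1,278.42.
Line 2 (2457.99, Merar, 3,833 units, £690,476.62):
Base rate for 2457.99 is 20.5%.
Duty = £690,476.62 × 20.5% = £141,547.71.
Line 3 (4314.04, Merar, 1,901 units, £143,050.25):
Base rate for 4314.04 is £5.70/unit.
4314.04 has an FTA preferential rate, but origin Merar is not Karica; base rate stands.
Duty = 1,901 × £5.70 = £10,835.70.
Line 4 (4542.36, Merar, 1,275 kg, £85,233.75):
Base rate for 4542.36 is 23%.
Additional duty on 4542.36 from Merar: +52.1%. Applied ad valorem rate: 23% + 52.1% = 75.1%.
Duty = £85,233.75 × 75.1% = £64,010.55.
Total = £1,278.42 + £141,547.71 + £10,835.70 + £64,010.55 = £217,672.38.

£217,672.38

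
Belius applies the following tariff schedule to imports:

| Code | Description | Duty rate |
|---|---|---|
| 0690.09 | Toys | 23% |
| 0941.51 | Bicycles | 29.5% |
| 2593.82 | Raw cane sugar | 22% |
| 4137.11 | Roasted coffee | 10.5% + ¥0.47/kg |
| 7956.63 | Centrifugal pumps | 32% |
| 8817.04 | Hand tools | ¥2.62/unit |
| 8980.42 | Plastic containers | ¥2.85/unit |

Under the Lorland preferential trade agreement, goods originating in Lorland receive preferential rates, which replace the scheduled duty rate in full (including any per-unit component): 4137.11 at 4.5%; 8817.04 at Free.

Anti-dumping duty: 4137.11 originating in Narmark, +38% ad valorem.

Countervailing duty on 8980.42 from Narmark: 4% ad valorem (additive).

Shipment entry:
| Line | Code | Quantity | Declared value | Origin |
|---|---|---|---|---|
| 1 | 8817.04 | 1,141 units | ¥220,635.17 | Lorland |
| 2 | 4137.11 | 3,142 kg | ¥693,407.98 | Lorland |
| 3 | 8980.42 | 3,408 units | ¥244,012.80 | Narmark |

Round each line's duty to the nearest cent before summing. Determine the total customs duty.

Line 1 (8817.04, Lorland, 1,141 units, ¥220,635.17):
Base rate for 8817.04 is ¥2.62/unit.
Origin Lorland qualifies under the Belius–Lorland agreement and 8817.04 is covered: preferential rate Free applies instead.
Duty = ¥220,635.17 × 0% = ¥0.00.
Line 2 (4137.11, Lorland, 3,142 kg, ¥693,407.98):
Base rate for 4137.11 is 10.5% + ¥0.47/kg.
Origin Lorland qualifies under the Belius–Lorland agreement and 4137.11 is covered: preferential rate 4.5% applies instead.
The additional-duty order on 4137.11 targets Narmark, not Lorland; it does not apply.
Duty = ¥693,407.98 × 4.5% = ¥31,203.36.
Line 3 (8980.42, Narmark, 3,408 units, ¥244,012.80):
Base rate for 8980.42 is ¥2.85/unit.
Additional duty on 8980.42 from Narmark: +4% ad valorem. Applied ad valorem rate = 4%.
Duty = ¥244,012.80 × 4% + 3,408 × ¥2.85 = ¥19,473.31.
Total = ¥0.00 + ¥31,203.36 + ¥19,473.31 = ¥50,676.67.

¥50,676.67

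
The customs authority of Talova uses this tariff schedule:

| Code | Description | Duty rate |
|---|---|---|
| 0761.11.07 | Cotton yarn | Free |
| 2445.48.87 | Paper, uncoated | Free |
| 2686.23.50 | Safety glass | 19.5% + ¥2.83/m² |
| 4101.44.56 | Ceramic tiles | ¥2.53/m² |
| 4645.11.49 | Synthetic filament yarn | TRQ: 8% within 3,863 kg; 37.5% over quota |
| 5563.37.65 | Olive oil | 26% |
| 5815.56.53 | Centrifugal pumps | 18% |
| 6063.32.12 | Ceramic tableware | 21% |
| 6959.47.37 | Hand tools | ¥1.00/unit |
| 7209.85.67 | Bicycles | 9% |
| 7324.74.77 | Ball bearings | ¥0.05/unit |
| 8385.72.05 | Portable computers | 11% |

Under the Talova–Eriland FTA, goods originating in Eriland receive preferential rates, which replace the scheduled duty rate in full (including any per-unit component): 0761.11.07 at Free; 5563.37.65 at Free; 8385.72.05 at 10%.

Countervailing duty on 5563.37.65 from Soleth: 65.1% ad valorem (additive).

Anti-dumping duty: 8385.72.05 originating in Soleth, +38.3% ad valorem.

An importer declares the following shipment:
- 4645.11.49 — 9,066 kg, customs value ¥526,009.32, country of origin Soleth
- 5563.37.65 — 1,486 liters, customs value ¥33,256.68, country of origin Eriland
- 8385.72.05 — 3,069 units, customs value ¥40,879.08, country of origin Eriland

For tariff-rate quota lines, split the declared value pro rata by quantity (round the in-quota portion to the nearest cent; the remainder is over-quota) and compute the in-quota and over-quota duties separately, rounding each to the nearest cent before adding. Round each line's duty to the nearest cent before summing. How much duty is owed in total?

¥135,222.68

Line 1 (4645.11.49, Soleth, 9,066 kg, ¥526,009.32):
Code 4645.11.49 is under a tariff-rate quota (threshold 3,863 kg). In-quota: 3,863 kg at 8%; over-quota: 5,203 kg at 37.5%.
Pro-rata value split: in-quota = ¥526,009.32 × 3,863/9,066 = ¥224,131.26; over-quota = ¥526,009.32 − ¥224,131.26 = ¥301,878.06.
In-quota duty = ¥224,131.26 × 8% = ¥17,930.50. Over-quota duty = ¥301,878.06 × 37.5% = ¥113,204.27.
Line duty = ¥17,930.50 + ¥113,204.27 = ¥131,134.77.
Line 2 (5563.37.65, Eriland, 1,486 liters, ¥33,256.68):
Base rate for 5563.37.65 is 26%.
Origin Eriland qualifies under the Talova–Eriland agreement and 5563.37.65 is covered: preferential rate Free applies instead.
The additional-duty order on 5563.37.65 targets Soleth, not Eriland; it does not apply.
Duty = ¥33,256.68 × 0% = ¥0.00.
Line 3 (8385.72.05, Eriland, 3,069 units, ¥40,879.08):
Base rate for 8385.72.05 is 11%.
Origin Eriland qualifies under the Talova–Eriland agreement and 8385.72.05 is covered: preferential rate 10% applies instead.
The additional-duty order on 8385.72.05 targets Soleth, not Eriland; it does not apply.
Duty = ¥40,879.08 × 10% = ¥4,087.91.
Total = ¥131,134.77 + ¥0.00 + ¥4,087.91 = ¥135,222.68.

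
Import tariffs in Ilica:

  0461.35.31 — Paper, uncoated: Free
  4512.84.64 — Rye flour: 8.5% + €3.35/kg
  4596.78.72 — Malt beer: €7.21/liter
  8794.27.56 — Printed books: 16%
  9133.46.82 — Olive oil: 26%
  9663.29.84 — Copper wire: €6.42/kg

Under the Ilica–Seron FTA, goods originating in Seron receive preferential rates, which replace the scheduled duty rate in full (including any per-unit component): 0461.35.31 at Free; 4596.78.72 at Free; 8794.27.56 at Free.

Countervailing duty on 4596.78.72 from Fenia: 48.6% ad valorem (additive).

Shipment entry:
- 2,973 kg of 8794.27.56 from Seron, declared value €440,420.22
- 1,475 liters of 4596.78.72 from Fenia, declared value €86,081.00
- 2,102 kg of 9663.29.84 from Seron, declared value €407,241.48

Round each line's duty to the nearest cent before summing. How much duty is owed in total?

€65,964.96

Line 1 (8794.27.56, Seron, 2,973 kg, €440,420.22):
Base rate for 8794.27.56 is 16%.
Origin Seron qualifies under the Ilica–Seron agreement and 8794.27.56 is covered: preferential rate Free applies instead.
Duty = €440,420.22 × 0% = €0.00.
Line 2 (4596.78.72, Fenia, 1,475 liters, €86,081.00):
Base rate for 4596.78.72 is €7.21/liter.
4596.78.72 has an FTA preferential rate, but origin Fenia is not Seron; base rate stands.
Additional duty on 4596.78.72 from Fenia: +48.6% ad valorem. Applied ad valorem rate = 48.6%.
Duty = €86,081.00 × 48.6% + 1,475 × €7.21 = €52,470.12.
Line 3 (9663.29.84, Seron, 2,102 kg, €407,241.48):
Base rate for 9663.29.84 is €6.42/kg.
Origin Seron is the FTA partner but 9663.29.84 is not on the preference list; base rate stands.
Duty = 2,102 × €6.42 = €13,494.84.
Total = €0.00 + €52,470.12 + €13,494.84 = €65,964.96.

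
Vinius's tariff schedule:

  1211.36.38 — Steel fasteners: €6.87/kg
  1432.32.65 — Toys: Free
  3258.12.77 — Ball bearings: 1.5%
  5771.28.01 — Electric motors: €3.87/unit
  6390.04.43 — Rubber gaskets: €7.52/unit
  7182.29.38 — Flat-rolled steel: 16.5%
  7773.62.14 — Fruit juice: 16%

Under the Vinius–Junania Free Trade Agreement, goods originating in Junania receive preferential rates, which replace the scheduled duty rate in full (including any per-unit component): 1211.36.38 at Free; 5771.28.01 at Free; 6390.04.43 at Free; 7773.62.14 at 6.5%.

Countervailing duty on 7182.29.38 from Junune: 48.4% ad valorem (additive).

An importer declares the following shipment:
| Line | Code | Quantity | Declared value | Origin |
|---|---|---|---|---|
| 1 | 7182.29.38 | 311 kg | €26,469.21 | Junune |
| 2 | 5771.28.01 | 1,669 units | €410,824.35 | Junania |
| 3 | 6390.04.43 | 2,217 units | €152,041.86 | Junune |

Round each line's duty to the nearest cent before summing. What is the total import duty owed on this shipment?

€33,850.36

Line 1 (7182.29.38, Junune, 311 kg, €26,469.21):
Base rate for 7182.29.38 is 16.5%.
Additional duty on 7182.29.38 from Junune: +48.4%. Applied ad valorem rate: 16.5% + 48.4% = 64.9%.
Duty = €26,469.21 × 64.9% = €17,178.52.
Line 2 (5771.28.01, Junania, 1,669 units, €410,824.35):
Base rate for 5771.28.01 is €3.87/unit.
Origin Junania qualifies under the Vinius–Junania agreement and 5771.28.01 is covered: preferential rate Free applies instead.
Duty = €410,824.35 × 0% = €0.00.
Line 3 (6390.04.43, Junune, 2,217 units, €152,041.86):
Base rate for 6390.04.43 is €7.52/unit.
6390.04.43 has an FTA preferential rate, but origin Junune is not Junania; base rate stands.
Duty = 2,217 × €7.52 = €16,671.84.
Total = €17,178.52 + €0.00 + €16,671.84 = €33,850.36.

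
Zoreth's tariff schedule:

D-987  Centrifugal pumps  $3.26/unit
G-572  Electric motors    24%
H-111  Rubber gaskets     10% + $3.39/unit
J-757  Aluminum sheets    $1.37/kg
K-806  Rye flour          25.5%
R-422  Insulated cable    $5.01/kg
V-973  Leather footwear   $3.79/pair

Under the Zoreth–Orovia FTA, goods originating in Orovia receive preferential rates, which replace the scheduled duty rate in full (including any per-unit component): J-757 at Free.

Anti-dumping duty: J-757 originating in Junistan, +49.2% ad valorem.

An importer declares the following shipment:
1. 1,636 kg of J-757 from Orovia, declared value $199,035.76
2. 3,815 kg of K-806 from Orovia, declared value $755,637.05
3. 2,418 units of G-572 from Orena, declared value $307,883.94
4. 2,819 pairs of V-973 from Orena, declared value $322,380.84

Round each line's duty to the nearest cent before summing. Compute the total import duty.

Line 1 (J-757, Orovia, 1,636 kg, $199,035.76):
Base rate for J-757 is $1.37/kg.
Origin Orovia qualifies under the Zoreth–Orovia agreement and J-757 is covered: preferential rate Free applies instead.
The additional-duty order on J-757 targets Junistan, not Orovia; it does not apply.
Duty = $199,035.76 × 0% = $0.00.
Line 2 (K-806, Orovia, 3,815 kg, $755,637.05):
Base rate for K-806 is 25.5%.
Origin Orovia is the FTA partner but K-806 is not on the preference list; base rate stands.
Duty = $755,637.05 × 25.5% = $192,687.45.
Line 3 (G-572, Orena, 2,418 units, $307,883.94):
Base rate for G-572 is 24%.
Duty = $307,883.94 × 24% = $73,892.15.
Line 4 (V-973, Orena, 2,819 pairs, $322,380.84):
Base rate for V-973 is $3.79/pair.
Duty = 2,819 × $3.79 = $10,684.01.
Total = $0.00 + $192,687.45 + $73,892.15 + $10,684.01 = $277,263.61.

$277,263.61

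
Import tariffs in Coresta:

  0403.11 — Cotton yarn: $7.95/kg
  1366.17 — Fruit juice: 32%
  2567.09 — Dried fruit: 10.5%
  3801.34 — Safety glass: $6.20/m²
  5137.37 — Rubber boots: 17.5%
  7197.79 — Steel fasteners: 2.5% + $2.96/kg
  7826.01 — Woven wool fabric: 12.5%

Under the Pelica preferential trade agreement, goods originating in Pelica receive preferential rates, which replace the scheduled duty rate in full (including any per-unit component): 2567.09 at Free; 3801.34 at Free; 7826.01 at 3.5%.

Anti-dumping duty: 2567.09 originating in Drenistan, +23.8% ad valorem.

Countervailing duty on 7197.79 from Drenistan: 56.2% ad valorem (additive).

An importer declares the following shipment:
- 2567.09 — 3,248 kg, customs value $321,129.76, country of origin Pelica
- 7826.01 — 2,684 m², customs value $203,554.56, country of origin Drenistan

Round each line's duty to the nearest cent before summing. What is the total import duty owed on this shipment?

Line 1 (2567.09, Pelica, 3,248 kg, $321,129.76):
Base rate for 2567.09 is 10.5%.
Origin Pelica qualifies under the Coresta–Pelica agreement and 2567.09 is covered: preferential rate Free applies instead.
The additional-duty order on 2567.09 targets Drenistan, not Pelica; it does not apply.
Duty = $321,129.76 × 0% = $0.00.
Line 2 (7826.01, Drenistan, 2,684 m², $203,554.56):
Base rate for 7826.01 is 12.5%.
7826.01 has an FTA preferential rate, but origin Drenistan is not Pelica; base rate stands.
Duty = $203,554.56 × 12.5% = $25,444.32.
Total = $0.00 + $25,444.32 = $25,444.32.

$25,444.32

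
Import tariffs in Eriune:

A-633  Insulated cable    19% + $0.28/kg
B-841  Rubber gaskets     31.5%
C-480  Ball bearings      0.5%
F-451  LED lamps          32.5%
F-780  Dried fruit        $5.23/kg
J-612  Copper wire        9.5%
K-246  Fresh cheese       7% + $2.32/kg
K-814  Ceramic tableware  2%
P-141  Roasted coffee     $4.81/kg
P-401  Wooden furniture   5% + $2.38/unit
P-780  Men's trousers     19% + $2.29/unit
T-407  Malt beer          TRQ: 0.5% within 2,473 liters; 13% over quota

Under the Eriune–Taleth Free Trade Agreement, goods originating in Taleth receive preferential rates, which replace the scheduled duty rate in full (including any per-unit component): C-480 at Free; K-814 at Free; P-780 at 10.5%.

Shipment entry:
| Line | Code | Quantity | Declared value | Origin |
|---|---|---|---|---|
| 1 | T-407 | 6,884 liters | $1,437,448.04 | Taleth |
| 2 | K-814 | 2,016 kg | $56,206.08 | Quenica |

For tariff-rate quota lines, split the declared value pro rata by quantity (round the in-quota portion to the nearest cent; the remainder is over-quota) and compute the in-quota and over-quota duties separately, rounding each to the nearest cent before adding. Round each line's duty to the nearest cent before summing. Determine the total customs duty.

Line 1 (T-407, Taleth, 6,884 liters, $1,437,448.04):
Code T-407 is under a tariff-rate quota (threshold 2,473 liters). In-quota: 2,473 liters at 0.5%; over-quota: 4,411 liters at 13%.
Pro-rata value split: in-quota = $1,437,448.04 × 2,473/6,884 = $516,387.13; over-quota = $1,437,448.04 − $516,387.13 = $921,060.91.
In-quota duty = $516,387.13 × 0.5% = $2,581.94. Over-quota duty = $921,060.91 × 13% = $119,737.92.
Line duty = $2,581.94 + $119,737.92 = $122,319.86.
Line 2 (K-814, Quenica, 2,016 kg, $56,206.08):
Base rate for K-814 is 2%.
K-814 has an FTA preferential rate, but origin Quenica is not Taleth; base rate stands.
Duty = $56,206.08 × 2% = $1,124.12.
Total = $122,319.86 + $1,124.12 = $123,443.98.

$123,443.98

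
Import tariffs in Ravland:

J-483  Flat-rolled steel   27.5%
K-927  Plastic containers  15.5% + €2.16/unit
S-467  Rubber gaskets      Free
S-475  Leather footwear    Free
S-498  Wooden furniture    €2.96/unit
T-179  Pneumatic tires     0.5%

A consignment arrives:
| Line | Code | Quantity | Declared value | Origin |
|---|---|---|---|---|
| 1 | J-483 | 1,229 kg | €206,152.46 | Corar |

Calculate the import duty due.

Line 1 (J-483, Corar, 1,229 kg, €206,152.46):
Base rate for J-483 is 27.5%.
Duty = €206,152.46 × 27.5% = €56,691.93.

€56,691.93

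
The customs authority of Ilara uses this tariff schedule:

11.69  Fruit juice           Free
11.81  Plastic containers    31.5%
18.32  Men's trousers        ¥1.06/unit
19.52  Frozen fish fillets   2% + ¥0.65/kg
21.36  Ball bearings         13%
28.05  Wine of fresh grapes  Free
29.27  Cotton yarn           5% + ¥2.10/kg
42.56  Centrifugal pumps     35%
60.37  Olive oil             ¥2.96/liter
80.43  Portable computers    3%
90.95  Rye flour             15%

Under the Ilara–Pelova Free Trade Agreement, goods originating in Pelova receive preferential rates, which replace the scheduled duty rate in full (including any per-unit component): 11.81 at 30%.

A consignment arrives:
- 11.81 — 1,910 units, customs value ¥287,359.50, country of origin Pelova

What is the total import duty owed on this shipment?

¥86,207.85

Line 1 (11.81, Pelova, 1,910 units, ¥287,359.50):
Base rate for 11.81 is 31.5%.
Origin Pelova qualifies under the Ilara–Pelova agreement and 11.81 is covered: preferential rate 30% applies instead.
Duty = ¥287,359.50 × 30% = ¥86,207.85.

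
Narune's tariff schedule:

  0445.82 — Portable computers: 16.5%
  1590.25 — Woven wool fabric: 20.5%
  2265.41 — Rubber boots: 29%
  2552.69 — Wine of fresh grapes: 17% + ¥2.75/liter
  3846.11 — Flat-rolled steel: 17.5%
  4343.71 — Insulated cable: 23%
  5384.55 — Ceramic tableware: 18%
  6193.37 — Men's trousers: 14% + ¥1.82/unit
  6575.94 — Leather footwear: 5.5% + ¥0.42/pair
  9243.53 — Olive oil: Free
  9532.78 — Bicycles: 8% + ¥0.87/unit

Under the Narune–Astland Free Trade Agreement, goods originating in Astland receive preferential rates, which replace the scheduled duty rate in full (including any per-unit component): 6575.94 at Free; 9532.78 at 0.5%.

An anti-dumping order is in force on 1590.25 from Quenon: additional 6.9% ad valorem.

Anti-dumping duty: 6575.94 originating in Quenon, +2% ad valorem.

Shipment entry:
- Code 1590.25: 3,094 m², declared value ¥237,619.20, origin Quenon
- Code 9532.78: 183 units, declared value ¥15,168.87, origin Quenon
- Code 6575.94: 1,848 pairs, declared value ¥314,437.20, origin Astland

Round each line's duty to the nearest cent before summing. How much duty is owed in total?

¥66,480.38

Line 1 (1590.25, Quenon, 3,094 m², ¥237,619.20):
Base rate for 1590.25 is 20.5%.
Additional duty on 1590.25 from Quenon: +6.9%. Applied ad valorem rate: 20.5% + 6.9% = 27.4%.
Duty = ¥237,619.20 × 27.4% = ¥65,107.66.
Line 2 (9532.78, Quenon, 183 units, ¥15,168.87):
Base rate for 9532.78 is 8% + ¥0.87/unit.
9532.78 has an FTA preferential rate, but origin Quenon is not Astland; base rate stands.
Duty = ¥15,168.87 × 8% + 183 × ¥0.87 = ¥1,372.72.
Line 3 (6575.94, Astland, 1,848 pairs, ¥314,437.20):
Base rate for 6575.94 is 5.5% + ¥0.42/pair.
Origin Astland qualifies under the Narune–Astland agreement and 6575.94 is covered: preferential rate Free applies instead.
The additional-duty order on 6575.94 targets Quenon, not Astland; it does not apply.
Duty = ¥314,437.20 × 0% = ¥0.00.
Total = ¥65,107.66 + ¥1,372.72 + ¥0.00 = ¥66,480.38.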